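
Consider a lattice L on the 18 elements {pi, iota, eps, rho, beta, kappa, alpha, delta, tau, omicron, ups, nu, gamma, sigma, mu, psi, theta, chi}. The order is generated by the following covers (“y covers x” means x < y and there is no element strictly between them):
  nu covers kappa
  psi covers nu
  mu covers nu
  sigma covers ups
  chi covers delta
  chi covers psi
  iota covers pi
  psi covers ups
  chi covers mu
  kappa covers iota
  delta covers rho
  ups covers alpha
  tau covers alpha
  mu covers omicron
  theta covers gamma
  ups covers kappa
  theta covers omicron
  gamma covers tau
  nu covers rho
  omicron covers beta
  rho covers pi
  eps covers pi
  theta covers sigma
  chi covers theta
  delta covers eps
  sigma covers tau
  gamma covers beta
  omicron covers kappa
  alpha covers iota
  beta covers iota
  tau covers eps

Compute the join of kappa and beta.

omicron

Common upper bounds of {kappa, beta}: chi, mu, omicron, theta.
The least among these is omicron.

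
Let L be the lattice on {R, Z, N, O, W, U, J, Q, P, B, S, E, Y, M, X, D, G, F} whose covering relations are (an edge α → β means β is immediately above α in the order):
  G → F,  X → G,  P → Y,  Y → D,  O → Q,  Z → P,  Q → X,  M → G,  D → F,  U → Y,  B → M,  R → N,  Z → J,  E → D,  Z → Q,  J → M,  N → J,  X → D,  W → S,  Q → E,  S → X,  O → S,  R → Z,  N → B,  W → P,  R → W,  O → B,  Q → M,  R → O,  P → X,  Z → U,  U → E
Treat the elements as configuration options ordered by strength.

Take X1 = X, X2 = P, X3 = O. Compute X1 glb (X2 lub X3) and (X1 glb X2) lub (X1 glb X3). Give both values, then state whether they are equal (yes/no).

X2 lub X3 = X, so X1 glb (X2 lub X3) = X glb X = X.
X1 glb X2 = P and X1 glb X3 = O, so (X1 glb X2) lub (X1 glb X3) = P lub O = X.
Equal: yes.

X; X; yes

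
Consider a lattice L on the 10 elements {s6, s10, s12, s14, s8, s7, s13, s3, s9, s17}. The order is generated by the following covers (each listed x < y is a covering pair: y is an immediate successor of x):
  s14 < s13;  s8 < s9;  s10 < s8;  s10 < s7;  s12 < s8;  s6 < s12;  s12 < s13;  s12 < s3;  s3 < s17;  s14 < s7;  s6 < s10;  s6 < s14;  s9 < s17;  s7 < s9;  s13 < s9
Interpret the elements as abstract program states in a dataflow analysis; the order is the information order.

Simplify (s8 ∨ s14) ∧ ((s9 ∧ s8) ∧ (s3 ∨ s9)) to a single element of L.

s8

s8 ∨ s14 = s9
s9 ∧ s8 = s8
s3 ∨ s9 = s17
s8 ∧ s17 = s8
s9 ∧ s8 = s8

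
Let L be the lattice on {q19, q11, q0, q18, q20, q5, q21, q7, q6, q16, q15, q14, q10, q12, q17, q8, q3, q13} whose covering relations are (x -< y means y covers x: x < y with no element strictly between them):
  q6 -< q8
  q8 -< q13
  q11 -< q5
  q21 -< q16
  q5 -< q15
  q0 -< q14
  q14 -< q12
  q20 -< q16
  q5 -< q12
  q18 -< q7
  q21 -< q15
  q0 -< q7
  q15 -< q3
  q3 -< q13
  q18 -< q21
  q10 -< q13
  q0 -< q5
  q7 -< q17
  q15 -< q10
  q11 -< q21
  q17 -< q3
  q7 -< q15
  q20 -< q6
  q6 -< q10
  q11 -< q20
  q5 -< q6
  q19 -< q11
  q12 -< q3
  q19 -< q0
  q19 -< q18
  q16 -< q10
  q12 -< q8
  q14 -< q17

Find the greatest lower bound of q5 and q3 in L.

q5

Common lower bounds of {q5, q3}: q0, q11, q19, q5.
The greatest among these is q5.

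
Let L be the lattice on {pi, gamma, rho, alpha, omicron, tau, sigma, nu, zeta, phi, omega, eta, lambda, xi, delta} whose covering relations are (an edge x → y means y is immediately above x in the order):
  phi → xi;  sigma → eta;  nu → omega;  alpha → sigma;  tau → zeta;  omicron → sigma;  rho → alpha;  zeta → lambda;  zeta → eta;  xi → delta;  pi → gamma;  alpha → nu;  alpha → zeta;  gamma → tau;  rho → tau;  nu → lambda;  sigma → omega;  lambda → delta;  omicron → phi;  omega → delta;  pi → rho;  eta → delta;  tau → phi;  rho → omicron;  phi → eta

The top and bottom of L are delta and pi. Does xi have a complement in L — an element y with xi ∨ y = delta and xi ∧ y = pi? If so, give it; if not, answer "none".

none

For every candidate y, either xi ∨ y ≠ delta or xi ∧ y ≠ pi; no complement exists.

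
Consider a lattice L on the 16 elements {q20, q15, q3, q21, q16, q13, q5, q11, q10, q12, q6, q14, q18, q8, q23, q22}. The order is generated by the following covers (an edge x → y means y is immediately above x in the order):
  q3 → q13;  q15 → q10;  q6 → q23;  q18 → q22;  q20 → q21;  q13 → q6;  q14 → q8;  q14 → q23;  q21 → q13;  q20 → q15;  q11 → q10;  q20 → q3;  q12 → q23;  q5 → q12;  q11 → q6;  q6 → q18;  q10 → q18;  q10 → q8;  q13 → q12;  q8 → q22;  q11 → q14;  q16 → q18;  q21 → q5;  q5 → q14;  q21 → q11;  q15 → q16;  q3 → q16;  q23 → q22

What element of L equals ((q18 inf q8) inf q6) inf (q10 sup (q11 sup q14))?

q11

q18 ∧ q8 = q10
q10 ∧ q6 = q11
q11 ∨ q14 = q14
q10 ∨ q14 = q8
q11 ∧ q8 = q11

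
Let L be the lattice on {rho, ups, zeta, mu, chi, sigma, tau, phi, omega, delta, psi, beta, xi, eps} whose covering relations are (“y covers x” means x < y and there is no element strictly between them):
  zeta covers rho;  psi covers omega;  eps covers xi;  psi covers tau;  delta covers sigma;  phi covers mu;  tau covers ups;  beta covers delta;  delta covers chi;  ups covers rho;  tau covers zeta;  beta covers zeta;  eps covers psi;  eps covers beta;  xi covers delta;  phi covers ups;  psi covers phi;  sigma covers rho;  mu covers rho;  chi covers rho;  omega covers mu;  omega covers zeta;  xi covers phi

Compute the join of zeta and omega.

omega

Common upper bounds of {zeta, omega}: eps, omega, psi.
The least among these is omega.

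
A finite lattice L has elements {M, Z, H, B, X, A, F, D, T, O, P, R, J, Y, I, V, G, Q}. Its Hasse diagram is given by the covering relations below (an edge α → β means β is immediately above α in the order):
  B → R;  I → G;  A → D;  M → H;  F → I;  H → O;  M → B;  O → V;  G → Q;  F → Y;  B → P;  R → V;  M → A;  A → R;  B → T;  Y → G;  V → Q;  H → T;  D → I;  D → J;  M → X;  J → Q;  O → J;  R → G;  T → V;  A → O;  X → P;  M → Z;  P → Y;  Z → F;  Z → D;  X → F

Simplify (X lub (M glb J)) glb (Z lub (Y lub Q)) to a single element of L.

X

M ∧ J = M
X ∨ M = X
Y ∨ Q = Q
Z ∨ Q = Q
X ∧ Q = X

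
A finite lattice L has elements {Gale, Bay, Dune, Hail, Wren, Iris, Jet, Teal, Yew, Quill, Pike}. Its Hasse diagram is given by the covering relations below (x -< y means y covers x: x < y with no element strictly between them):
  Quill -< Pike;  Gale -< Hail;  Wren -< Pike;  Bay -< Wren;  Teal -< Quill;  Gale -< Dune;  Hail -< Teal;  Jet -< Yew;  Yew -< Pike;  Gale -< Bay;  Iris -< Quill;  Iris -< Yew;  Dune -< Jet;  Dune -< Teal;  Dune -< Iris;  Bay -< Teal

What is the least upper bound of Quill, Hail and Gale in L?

Common upper bounds of {Quill, Hail, Gale}: Pike, Quill.
The least among these is Quill.

Quill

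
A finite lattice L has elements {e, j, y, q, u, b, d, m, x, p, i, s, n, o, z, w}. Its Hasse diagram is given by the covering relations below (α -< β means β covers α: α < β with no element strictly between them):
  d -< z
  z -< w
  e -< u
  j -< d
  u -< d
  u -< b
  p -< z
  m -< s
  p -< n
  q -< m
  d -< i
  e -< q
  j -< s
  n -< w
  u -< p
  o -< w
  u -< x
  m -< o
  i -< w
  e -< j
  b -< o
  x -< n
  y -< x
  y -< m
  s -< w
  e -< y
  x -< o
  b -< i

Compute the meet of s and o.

Common lower bounds of {s, o}: e, m, q, y.
The greatest among these is m.

m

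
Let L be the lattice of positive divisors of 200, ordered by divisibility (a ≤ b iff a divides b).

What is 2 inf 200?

In the divisibility order, the meet is the greatest common divisor: gcd(2, 200) = 2.

2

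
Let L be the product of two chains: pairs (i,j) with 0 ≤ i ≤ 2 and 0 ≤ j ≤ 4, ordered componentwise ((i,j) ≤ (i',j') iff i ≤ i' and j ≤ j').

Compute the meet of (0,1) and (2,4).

(0,1)

Common lower bounds of {(0,1), (2,4)}: (0,0), (0,1).
The greatest among these is (0,1).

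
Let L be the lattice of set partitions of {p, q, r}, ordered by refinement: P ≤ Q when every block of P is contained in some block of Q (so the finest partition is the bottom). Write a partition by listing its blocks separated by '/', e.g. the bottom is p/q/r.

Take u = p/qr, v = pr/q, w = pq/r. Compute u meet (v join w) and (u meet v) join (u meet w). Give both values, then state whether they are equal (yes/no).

p/qr; p/q/r; no

v join w = pqr, so u meet (v join w) = p/qr meet pqr = p/qr.
u meet v = p/q/r and u meet w = p/q/r, so (u meet v) join (u meet w) = p/q/r join p/q/r = p/q/r.
Equal: no.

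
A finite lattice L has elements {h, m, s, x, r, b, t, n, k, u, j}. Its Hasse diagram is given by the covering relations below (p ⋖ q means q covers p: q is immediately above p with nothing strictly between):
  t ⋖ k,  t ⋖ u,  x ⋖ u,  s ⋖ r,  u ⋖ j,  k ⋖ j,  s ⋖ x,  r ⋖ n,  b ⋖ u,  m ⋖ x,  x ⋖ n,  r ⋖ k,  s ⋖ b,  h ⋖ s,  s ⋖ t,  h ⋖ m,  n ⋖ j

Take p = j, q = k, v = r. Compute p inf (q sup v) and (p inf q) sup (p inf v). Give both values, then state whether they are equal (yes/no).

k; k; yes

q sup v = k, so p inf (q sup v) = j inf k = k.
p inf q = k and p inf v = r, so (p inf q) sup (p inf v) = k sup r = k.
Equal: yes.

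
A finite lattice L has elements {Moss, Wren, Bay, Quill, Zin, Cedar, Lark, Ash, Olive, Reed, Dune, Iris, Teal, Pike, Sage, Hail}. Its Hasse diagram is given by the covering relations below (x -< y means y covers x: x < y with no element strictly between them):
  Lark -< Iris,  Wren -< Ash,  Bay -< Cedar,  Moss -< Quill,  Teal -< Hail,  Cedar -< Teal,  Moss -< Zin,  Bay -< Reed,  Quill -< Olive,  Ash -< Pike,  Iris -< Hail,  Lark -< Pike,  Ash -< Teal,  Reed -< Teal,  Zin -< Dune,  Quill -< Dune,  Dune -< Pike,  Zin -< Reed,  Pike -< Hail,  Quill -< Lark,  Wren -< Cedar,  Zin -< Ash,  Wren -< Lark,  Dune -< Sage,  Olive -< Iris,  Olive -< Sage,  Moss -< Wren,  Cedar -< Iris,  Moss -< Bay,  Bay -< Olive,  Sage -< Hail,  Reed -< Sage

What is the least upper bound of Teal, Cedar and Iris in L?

Hail

Common upper bounds of {Teal, Cedar, Iris}: Hail.
The least among these is Hail.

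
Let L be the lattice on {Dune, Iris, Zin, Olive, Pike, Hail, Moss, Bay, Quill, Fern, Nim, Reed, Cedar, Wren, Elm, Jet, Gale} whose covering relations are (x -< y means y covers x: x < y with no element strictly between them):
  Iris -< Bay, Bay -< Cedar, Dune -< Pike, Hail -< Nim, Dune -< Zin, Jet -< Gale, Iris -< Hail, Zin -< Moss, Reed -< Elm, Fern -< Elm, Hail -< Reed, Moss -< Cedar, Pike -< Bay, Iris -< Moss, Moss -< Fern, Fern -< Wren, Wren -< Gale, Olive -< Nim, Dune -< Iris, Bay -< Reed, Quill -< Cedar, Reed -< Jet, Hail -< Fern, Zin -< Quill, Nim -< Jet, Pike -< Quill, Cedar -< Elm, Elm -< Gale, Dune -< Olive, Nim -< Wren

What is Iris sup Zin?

Moss

Common upper bounds of {Iris, Zin}: Cedar, Elm, Fern, Gale, Moss, Wren.
The least among these is Moss.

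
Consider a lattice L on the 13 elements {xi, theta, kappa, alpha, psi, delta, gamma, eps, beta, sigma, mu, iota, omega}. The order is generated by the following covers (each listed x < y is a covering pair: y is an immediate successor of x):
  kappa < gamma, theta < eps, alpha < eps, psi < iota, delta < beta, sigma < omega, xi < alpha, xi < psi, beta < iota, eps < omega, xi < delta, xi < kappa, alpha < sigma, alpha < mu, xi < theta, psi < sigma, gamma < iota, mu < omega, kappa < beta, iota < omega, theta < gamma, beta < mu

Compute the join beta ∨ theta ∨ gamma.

Common upper bounds of {beta, theta, gamma}: iota, omega.
The least among these is iota.

iota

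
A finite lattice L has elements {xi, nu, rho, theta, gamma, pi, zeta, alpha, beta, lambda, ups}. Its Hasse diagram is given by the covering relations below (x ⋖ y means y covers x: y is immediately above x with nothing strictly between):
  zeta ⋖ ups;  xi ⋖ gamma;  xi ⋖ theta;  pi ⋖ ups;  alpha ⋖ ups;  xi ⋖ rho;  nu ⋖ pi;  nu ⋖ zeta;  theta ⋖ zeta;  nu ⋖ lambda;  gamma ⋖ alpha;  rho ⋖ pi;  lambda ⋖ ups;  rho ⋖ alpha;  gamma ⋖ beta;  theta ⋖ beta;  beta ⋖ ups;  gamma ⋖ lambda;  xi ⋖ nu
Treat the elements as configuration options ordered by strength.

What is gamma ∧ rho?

xi

Common lower bounds of {gamma, rho}: xi.
The greatest among these is xi.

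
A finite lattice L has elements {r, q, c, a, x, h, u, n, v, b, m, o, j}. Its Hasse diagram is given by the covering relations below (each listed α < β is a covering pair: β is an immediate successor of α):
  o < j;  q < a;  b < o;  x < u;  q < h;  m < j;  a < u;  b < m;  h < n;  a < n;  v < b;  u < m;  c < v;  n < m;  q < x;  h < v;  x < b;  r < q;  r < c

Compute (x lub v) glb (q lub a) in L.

x ∨ v = b
q ∨ a = a
b ∧ a = q

q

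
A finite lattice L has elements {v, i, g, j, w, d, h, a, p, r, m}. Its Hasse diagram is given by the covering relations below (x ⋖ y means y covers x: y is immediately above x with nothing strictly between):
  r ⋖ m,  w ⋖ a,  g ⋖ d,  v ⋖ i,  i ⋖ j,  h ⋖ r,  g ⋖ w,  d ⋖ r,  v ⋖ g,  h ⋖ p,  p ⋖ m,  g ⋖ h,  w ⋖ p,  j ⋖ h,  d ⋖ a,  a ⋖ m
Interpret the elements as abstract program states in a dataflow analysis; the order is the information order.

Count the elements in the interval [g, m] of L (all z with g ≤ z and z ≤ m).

8

The interval [g, m] = {a, d, g, h, m, p, r, w}, which has 8 elements.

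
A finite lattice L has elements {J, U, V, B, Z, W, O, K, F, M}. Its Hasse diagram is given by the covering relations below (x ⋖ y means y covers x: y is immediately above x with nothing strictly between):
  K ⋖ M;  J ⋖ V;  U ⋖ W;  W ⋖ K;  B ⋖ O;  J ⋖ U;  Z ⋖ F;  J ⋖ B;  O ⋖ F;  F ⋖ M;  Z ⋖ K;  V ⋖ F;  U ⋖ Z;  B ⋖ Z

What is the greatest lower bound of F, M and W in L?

Common lower bounds of {F, M, W}: J, U.
The greatest among these is U.

U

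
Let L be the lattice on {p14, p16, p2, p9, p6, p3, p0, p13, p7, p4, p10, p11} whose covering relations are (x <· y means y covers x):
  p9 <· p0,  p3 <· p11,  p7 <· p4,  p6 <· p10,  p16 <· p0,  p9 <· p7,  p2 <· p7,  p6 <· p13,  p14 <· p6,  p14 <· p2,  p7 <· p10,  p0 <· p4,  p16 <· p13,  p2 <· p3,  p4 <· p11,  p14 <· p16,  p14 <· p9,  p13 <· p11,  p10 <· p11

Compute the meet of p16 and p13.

p16

Common lower bounds of {p16, p13}: p14, p16.
The greatest among these is p16.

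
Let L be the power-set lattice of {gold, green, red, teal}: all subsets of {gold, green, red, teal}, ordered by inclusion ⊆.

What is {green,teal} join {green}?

Common upper bounds of {{green,teal}, {green}}: {gold,green,red,teal}, {gold,green,teal}, {green,red,teal}, {green,teal}.
The least among these is {green,teal}.

{green,teal}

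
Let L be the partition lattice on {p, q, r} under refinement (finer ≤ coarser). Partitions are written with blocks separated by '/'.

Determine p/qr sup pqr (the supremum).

Common upper bounds of {p/qr, pqr}: pqr.
The least among these is pqr.

pqr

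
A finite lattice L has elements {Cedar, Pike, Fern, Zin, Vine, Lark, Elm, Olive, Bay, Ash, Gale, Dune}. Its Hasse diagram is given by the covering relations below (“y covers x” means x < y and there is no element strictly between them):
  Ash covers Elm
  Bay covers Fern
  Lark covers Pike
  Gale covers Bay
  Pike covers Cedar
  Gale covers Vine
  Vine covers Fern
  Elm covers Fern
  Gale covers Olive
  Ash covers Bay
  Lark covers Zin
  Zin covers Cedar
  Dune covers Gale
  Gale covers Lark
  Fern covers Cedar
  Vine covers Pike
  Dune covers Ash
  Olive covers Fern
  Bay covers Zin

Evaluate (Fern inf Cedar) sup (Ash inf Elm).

Fern ∧ Cedar = Cedar
Ash ∧ Elm = Elm
Cedar ∨ Elm = Elm

Elm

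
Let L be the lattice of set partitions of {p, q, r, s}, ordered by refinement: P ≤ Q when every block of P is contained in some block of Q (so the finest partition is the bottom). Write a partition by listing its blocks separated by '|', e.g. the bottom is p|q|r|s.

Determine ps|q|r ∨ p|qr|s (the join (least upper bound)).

ps|qr

Common upper bounds of {ps|q|r, p|qr|s}: pqrs, ps|qr.
The least among these is ps|qr.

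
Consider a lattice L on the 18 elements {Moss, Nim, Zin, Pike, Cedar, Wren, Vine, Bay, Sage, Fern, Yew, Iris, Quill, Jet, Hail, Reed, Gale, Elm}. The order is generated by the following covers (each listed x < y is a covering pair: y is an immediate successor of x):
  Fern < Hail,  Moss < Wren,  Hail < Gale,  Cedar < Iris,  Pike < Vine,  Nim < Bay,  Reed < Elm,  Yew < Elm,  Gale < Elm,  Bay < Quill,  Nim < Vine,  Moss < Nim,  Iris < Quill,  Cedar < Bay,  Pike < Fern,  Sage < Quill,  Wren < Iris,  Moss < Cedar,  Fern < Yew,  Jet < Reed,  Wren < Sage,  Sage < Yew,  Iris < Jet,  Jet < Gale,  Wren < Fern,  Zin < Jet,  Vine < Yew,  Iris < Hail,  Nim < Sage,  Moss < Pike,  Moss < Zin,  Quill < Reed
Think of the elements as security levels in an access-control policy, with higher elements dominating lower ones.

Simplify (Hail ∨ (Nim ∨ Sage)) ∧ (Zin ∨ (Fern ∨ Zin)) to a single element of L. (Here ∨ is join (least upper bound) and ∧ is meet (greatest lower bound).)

Gale

Nim ∨ Sage = Sage
Hail ∨ Sage = Elm
Fern ∨ Zin = Gale
Zin ∨ Gale = Gale
Elm ∧ Gale = Gale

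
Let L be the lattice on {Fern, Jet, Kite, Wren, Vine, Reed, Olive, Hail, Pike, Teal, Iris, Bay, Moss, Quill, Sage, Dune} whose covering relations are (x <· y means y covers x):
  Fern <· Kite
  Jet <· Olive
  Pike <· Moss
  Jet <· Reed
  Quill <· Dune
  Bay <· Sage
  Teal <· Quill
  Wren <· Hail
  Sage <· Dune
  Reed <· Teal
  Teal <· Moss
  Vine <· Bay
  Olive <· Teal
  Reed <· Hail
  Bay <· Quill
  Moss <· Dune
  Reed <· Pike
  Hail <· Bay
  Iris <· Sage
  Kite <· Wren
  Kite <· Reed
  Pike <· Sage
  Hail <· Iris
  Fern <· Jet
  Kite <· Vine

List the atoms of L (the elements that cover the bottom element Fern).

The atoms are exactly the elements that cover Fern: Jet, Kite.

Jet, Kite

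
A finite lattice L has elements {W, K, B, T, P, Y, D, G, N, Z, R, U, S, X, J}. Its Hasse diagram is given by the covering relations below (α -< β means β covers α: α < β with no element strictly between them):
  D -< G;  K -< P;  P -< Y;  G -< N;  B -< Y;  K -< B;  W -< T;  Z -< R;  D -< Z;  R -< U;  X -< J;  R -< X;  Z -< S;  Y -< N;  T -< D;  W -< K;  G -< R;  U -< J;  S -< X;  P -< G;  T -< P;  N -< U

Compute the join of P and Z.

R

Common upper bounds of {P, Z}: J, R, U, X.
The least among these is R.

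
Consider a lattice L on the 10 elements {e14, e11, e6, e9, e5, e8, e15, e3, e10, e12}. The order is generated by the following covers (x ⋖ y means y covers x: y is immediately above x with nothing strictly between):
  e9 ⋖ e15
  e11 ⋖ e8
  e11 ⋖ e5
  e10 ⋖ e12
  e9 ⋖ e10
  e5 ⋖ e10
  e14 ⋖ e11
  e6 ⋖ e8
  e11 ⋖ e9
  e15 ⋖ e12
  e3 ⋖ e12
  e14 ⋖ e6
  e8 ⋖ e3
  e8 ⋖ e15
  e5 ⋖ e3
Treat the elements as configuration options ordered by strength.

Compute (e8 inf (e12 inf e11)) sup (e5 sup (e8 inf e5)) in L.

e12 ∧ e11 = e11
e8 ∧ e11 = e11
e8 ∧ e5 = e11
e5 ∨ e11 = e5
e11 ∨ e5 = e5

e5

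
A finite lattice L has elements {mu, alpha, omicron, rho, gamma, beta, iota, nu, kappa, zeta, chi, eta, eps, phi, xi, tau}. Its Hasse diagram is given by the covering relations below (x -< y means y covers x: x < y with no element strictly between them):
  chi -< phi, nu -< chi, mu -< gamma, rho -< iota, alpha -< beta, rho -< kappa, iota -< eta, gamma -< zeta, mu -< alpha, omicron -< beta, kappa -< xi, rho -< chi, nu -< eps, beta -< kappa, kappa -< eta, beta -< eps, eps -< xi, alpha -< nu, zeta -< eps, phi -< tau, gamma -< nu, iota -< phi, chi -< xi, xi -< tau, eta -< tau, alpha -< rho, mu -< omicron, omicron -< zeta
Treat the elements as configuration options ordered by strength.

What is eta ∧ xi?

kappa

Common lower bounds of {eta, xi}: alpha, beta, kappa, mu, omicron, rho.
The greatest among these is kappa.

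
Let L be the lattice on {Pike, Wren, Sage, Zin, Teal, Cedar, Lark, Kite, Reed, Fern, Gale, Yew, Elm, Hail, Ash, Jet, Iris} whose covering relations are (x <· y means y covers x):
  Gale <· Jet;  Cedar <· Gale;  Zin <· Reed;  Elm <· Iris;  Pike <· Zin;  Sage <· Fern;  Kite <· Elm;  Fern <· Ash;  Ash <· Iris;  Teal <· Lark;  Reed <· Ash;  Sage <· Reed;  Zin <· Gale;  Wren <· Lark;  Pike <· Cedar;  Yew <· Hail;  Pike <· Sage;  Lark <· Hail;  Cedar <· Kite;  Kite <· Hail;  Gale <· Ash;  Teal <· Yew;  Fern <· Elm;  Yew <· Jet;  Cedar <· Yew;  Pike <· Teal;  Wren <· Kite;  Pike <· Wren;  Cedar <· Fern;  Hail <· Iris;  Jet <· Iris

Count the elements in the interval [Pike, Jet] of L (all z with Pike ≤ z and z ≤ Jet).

7

The interval [Pike, Jet] = {Cedar, Gale, Jet, Pike, Teal, Yew, Zin}, which has 7 elements.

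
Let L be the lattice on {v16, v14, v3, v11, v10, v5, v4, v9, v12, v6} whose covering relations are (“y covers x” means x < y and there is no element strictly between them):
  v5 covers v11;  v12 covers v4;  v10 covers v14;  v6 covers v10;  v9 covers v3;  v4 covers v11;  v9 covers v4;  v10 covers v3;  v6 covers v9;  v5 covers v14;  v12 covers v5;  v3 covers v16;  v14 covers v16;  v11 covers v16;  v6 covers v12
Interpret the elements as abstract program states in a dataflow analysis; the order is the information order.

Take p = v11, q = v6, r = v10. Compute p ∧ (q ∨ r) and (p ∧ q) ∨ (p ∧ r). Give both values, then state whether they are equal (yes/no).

q ∨ r = v6, so p ∧ (q ∨ r) = v11 ∧ v6 = v11.
p ∧ q = v11 and p ∧ r = v16, so (p ∧ q) ∨ (p ∧ r) = v11 ∨ v16 = v11.
Equal: yes.

v11; v11; yes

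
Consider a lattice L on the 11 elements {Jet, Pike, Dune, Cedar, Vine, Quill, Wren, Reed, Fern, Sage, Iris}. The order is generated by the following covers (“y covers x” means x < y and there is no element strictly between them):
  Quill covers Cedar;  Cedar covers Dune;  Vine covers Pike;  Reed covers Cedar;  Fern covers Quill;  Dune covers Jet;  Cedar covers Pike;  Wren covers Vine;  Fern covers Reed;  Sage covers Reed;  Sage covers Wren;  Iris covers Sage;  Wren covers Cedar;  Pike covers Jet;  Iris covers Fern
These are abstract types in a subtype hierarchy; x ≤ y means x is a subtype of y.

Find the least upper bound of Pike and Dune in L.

Common upper bounds of {Pike, Dune}: Cedar, Fern, Iris, Quill, Reed, Sage, Wren.
The least among these is Cedar.

Cedar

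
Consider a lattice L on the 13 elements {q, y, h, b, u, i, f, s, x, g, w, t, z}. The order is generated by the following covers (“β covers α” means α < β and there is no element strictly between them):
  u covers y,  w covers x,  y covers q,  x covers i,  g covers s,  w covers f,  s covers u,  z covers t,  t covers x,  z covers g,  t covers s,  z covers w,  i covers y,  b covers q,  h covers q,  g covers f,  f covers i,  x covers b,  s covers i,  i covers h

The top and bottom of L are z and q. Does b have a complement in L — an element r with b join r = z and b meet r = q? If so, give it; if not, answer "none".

g

Need r with b ∨ r = z and b ∧ r = q.
Checking each element gives: g.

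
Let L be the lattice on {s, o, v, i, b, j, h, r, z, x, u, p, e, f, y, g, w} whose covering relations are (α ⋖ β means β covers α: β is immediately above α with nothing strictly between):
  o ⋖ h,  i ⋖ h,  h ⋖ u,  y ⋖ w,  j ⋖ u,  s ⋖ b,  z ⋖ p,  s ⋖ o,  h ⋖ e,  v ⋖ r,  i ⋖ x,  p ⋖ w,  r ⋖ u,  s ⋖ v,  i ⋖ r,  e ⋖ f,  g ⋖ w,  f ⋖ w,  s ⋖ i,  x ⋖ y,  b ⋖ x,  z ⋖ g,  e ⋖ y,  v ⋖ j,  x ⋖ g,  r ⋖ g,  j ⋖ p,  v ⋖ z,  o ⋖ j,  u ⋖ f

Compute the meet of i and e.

i

Common lower bounds of {i, e}: i, s.
The greatest among these is i.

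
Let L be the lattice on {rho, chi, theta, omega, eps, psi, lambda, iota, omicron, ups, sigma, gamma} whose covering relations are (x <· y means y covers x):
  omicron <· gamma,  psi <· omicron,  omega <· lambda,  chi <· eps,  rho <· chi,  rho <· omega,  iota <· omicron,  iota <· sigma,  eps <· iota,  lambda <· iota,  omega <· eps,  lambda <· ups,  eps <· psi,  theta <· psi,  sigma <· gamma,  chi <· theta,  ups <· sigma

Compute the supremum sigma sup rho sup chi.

Common upper bounds of {sigma, rho, chi}: gamma, sigma.
The least among these is sigma.

sigma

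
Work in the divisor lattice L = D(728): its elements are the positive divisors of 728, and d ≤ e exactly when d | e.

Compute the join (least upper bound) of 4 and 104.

104

Common upper bounds of {4, 104}: 104, 728.
The least among these is 104.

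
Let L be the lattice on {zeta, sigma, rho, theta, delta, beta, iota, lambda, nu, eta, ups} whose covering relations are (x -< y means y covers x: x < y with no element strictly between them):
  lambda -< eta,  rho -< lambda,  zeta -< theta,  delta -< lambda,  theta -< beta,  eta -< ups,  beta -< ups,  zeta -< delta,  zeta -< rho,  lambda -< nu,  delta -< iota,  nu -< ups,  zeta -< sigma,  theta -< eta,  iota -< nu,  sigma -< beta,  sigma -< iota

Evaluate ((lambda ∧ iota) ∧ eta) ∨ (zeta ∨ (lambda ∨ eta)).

lambda ∧ iota = delta
delta ∧ eta = delta
lambda ∨ eta = eta
zeta ∨ eta = eta
delta ∨ eta = eta

eta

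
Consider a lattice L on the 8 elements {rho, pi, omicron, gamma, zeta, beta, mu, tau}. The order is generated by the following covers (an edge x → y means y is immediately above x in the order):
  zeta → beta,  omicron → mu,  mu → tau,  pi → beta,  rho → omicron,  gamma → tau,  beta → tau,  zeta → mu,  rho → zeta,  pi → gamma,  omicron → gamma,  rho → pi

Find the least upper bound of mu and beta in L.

tau

Common upper bounds of {mu, beta}: tau.
The least among these is tau.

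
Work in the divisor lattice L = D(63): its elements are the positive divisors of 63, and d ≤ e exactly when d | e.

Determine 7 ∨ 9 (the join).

In the divisibility order, the join is the least common multiple: lcm(7, 9) = 63.

63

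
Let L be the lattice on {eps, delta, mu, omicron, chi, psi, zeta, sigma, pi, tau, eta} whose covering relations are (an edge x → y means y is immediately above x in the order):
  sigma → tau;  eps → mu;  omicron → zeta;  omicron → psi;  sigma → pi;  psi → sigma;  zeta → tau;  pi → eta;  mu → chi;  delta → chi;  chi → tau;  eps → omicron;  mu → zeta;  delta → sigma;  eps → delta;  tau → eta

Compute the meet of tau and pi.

sigma

Common lower bounds of {tau, pi}: delta, eps, omicron, psi, sigma.
The greatest among these is sigma.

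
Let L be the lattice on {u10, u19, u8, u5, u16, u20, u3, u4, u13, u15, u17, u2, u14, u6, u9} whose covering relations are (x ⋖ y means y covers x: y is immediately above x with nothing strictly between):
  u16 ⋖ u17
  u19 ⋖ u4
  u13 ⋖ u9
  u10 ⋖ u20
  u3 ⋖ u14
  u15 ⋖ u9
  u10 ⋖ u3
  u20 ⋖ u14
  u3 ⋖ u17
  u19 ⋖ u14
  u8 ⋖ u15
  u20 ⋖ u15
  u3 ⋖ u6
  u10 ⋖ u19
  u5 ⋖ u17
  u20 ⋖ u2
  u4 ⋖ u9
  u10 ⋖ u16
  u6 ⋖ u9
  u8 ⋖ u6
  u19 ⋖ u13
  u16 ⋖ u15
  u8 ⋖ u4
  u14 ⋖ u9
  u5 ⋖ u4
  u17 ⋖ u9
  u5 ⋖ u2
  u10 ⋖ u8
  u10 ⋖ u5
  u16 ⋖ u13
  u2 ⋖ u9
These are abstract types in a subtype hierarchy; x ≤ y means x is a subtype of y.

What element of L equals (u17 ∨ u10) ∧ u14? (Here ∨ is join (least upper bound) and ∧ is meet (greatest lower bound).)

u3

u17 ∨ u10 = u17
u17 ∧ u14 = u3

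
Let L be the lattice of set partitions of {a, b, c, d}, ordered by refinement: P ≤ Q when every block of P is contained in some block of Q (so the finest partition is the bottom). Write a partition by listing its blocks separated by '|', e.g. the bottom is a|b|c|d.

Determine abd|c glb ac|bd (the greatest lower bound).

a|bd|c

The meet (common refinement) of abd|c and ac|bd intersects blocks pairwise, giving a|bd|c.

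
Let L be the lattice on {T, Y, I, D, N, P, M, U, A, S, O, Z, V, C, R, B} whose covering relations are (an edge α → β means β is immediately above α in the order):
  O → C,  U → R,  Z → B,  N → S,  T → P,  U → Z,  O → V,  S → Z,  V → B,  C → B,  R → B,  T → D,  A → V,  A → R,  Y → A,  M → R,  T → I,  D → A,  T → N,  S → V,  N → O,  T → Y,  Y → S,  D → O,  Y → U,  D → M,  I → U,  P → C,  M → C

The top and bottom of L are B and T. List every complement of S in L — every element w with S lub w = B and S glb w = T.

Need w with S ∨ w = B and S ∧ w = T.
Checking each element gives: M, P.

M, P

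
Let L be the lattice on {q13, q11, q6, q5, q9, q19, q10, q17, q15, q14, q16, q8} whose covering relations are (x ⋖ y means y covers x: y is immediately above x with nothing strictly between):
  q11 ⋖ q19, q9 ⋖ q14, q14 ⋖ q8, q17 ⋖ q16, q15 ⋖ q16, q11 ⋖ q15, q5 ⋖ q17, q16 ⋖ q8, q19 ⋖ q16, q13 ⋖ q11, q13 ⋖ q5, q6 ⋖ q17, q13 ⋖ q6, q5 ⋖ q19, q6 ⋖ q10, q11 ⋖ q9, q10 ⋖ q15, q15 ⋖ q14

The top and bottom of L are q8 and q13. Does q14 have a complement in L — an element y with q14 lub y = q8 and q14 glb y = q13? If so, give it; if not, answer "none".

Need y with q14 ∨ y = q8 and q14 ∧ y = q13.
Checking each element gives: q5.

q5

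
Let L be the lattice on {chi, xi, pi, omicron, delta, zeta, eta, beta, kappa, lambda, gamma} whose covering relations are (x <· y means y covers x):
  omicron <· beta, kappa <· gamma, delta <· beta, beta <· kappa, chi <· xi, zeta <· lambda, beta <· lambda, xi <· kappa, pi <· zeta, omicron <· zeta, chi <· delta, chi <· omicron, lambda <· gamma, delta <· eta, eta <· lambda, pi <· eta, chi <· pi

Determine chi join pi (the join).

Common upper bounds of {chi, pi}: eta, gamma, lambda, pi, zeta.
The least among these is pi.

pi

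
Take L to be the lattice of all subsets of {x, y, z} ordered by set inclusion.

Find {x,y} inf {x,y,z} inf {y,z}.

Common lower bounds of {{x,y}, {x,y,z}, {y,z}}: {y}, ∅.
The greatest among these is {y}.

{y}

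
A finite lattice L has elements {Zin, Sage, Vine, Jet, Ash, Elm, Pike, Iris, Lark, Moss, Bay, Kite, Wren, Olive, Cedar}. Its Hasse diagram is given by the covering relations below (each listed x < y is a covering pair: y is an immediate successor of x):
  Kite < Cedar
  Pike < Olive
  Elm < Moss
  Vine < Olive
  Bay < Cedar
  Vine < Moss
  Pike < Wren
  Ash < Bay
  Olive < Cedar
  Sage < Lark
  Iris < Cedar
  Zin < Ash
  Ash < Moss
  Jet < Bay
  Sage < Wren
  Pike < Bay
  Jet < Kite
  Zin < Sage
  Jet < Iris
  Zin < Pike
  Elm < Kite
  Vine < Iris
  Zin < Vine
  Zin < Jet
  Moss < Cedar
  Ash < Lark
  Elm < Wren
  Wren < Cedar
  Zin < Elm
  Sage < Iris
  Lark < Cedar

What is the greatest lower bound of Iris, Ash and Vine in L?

Zin

Common lower bounds of {Iris, Ash, Vine}: Zin.
The greatest among these is Zin.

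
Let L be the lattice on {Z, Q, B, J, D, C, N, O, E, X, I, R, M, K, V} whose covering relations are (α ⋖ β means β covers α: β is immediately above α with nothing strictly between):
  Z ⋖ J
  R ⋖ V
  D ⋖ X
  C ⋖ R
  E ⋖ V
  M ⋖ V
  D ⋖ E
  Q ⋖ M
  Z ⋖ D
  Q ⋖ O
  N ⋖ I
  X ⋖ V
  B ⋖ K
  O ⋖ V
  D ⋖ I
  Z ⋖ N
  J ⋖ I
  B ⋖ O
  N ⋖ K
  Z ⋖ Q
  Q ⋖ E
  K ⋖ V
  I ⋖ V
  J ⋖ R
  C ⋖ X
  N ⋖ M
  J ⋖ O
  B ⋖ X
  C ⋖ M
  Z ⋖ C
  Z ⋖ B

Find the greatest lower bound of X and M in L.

Common lower bounds of {X, M}: C, Z.
The greatest among these is C.

C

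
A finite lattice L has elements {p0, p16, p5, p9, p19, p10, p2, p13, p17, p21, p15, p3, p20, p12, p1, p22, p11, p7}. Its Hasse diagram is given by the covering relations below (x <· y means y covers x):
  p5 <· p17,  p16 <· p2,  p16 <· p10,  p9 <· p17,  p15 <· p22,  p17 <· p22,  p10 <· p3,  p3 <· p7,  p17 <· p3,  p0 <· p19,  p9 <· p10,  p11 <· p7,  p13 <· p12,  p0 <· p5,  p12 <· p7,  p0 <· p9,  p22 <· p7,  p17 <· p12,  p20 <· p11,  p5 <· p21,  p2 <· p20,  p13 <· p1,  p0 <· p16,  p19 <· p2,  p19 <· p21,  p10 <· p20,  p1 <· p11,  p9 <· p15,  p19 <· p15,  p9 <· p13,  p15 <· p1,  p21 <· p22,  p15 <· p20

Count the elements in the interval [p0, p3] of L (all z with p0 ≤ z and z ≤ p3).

7

The interval [p0, p3] = {p0, p10, p16, p17, p3, p5, p9}, which has 7 elements.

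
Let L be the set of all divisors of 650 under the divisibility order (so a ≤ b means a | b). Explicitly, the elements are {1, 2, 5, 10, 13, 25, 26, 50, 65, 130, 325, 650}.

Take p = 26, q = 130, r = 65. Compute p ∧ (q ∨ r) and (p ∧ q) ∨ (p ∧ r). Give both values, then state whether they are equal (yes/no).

q ∨ r = 130, so p ∧ (q ∨ r) = 26 ∧ 130 = 26.
p ∧ q = 26 and p ∧ r = 13, so (p ∧ q) ∨ (p ∧ r) = 26 ∨ 13 = 26.
Equal: yes.

26; 26; yes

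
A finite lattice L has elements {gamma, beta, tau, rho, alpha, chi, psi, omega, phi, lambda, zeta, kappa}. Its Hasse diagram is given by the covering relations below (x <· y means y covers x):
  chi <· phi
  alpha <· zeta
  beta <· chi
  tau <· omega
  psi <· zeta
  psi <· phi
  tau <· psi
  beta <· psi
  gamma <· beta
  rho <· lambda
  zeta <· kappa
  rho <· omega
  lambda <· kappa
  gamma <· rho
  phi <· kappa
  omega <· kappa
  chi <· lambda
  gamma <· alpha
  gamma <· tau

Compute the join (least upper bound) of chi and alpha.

Common upper bounds of {chi, alpha}: kappa.
The least among these is kappa.

kappa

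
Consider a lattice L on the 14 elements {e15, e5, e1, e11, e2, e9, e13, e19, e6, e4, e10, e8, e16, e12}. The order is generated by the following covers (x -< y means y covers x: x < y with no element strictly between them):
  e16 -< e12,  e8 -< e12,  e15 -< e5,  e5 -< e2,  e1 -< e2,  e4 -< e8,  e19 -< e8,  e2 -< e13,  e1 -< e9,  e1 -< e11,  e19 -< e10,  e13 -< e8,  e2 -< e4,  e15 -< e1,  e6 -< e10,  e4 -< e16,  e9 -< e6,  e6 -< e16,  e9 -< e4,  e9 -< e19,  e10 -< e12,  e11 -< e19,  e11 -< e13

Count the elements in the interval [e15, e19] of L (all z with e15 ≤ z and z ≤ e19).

5

The interval [e15, e19] = {e1, e11, e15, e19, e9}, which has 5 elements.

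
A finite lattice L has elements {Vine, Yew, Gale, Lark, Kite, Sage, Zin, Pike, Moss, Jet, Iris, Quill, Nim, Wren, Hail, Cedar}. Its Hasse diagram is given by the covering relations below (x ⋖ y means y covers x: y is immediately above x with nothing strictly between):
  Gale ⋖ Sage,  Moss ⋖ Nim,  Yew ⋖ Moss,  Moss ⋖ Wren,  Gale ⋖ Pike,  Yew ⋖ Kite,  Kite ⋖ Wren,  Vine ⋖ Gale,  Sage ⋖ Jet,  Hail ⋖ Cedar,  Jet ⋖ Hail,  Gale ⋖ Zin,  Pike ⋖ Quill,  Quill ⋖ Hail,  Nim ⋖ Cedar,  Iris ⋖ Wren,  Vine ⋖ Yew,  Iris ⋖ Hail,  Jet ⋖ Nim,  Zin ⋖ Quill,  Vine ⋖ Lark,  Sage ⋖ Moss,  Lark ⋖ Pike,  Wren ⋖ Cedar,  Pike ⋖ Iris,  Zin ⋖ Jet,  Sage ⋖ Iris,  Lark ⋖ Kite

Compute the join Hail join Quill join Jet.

Hail

Common upper bounds of {Hail, Quill, Jet}: Cedar, Hail.
The least among these is Hail.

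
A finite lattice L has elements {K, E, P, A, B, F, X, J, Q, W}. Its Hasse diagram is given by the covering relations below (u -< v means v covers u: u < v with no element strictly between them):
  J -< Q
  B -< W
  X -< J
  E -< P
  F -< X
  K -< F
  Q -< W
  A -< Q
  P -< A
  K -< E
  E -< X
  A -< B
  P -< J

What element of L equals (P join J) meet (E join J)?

P ∨ J = J
E ∨ J = J
J ∧ J = J

J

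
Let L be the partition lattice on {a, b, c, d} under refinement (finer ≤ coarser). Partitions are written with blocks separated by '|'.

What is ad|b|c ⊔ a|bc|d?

The join of ad|b|c and a|bc|d merges any blocks that overlap across the partitions, giving ad|bc.

ad|bc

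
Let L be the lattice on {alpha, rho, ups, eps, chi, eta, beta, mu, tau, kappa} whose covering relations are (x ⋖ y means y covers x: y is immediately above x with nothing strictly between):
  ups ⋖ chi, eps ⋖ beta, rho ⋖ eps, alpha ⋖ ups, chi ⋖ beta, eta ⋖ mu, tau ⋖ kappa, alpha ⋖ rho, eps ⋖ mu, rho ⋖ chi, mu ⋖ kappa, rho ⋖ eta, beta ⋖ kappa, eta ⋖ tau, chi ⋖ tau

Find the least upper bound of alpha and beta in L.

beta

Common upper bounds of {alpha, beta}: beta, kappa.
The least among these is beta.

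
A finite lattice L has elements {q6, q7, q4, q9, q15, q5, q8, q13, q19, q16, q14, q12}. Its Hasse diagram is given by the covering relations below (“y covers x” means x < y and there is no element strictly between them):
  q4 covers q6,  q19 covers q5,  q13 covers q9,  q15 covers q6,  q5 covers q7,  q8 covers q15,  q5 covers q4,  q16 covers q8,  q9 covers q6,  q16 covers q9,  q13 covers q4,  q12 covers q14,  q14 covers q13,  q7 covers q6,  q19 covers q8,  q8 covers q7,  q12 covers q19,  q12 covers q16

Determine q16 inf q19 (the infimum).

Common lower bounds of {q16, q19}: q15, q6, q7, q8.
The greatest among these is q8.

q8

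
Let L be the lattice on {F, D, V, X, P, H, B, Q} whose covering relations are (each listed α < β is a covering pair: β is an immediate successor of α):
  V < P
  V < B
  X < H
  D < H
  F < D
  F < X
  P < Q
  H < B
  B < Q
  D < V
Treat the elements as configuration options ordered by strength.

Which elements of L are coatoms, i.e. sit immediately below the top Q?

The coatoms are exactly the elements covered by Q: B, P.

B, P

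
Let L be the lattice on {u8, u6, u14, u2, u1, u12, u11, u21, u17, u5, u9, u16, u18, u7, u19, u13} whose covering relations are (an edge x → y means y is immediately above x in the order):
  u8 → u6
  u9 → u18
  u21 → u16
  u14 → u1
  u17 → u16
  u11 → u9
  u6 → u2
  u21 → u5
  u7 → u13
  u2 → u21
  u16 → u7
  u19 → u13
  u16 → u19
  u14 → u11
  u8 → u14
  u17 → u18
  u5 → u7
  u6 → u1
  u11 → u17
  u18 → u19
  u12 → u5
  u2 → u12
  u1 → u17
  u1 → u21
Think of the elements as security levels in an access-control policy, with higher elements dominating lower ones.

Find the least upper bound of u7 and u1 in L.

u7

Common upper bounds of {u7, u1}: u13, u7.
The least among these is u7.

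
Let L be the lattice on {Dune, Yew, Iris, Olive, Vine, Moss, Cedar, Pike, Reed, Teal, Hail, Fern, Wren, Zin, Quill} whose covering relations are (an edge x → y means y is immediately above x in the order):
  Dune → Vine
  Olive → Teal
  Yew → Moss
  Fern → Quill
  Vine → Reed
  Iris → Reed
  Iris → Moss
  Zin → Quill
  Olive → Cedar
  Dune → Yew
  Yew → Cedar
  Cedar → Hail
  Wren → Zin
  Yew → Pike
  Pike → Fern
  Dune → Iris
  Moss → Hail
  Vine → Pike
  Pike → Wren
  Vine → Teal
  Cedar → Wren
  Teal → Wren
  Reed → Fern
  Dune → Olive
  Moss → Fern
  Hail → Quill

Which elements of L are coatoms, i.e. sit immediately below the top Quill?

Fern, Hail, Zin

The coatoms are exactly the elements covered by Quill: Fern, Hail, Zin.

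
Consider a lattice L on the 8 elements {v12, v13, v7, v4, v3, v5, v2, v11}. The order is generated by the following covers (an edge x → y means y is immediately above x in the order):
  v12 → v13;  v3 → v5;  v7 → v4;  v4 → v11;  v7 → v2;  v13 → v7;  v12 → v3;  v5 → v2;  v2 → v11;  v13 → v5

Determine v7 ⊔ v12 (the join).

v7

Common upper bounds of {v7, v12}: v11, v2, v4, v7.
The least among these is v7.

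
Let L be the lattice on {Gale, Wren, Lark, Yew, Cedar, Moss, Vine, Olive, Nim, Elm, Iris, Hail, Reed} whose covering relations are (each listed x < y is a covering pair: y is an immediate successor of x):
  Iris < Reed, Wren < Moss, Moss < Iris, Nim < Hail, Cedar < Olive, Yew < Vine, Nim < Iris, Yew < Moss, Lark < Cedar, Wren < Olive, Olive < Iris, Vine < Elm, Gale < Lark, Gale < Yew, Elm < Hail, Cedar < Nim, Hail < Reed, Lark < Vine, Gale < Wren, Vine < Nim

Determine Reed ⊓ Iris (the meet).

Common lower bounds of {Reed, Iris}: Cedar, Gale, Iris, Lark, Moss, Nim, Olive, Vine, Wren, Yew.
The greatest among these is Iris.

Iris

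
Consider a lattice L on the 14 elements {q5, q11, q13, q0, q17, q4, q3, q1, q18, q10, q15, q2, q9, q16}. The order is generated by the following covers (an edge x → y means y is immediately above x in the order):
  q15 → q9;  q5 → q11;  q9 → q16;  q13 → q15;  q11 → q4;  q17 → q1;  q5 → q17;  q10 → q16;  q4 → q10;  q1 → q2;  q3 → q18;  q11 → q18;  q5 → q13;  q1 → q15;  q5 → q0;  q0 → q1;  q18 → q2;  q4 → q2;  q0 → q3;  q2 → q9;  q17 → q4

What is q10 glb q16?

q10

Common lower bounds of {q10, q16}: q10, q11, q17, q4, q5.
The greatest among these is q10.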